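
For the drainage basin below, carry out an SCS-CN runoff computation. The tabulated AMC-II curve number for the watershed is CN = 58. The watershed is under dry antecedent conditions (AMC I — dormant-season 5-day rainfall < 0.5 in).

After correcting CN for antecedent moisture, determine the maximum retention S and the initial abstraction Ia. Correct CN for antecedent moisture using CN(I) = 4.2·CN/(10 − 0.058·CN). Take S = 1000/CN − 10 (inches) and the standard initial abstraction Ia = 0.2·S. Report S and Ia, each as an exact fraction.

S = 500/29 in ≈ 17.241 in; Ia = 100/29 in ≈ 3.448 in

CN(I) from CN(II)=58: (4.2·58)/(10 − 0.058·58) = 2900/79 ≈ 36.709
S = 1000/(2900/79) − 10 = 500/29 in ≈ 17.241 in
Ia = 0.2S: 0.2·17.241 = 3.448 in (exactly 100/29)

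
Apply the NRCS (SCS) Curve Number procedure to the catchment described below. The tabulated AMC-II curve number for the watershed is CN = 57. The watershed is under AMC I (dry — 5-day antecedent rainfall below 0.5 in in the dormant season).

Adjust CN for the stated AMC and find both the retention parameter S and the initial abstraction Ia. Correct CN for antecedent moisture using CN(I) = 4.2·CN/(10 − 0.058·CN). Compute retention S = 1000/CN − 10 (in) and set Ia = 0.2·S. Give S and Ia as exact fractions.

S = 21500/1197 in ≈ 17.962 in; Ia = 4300/1197 in ≈ 3.592 in

Adjust CN=57 to AMC I: 4.2·57/(10 − 0.058·57) → (1197/5) ÷ (3347/500) = 119700/3347 ≈ 35.763
S = 1000/(119700/3347) − 10 = 21500/1197 in ≈ 17.962 in
Ia = 0.2S: 0.2·17.962 = 3.592 in (exactly 4300/1197)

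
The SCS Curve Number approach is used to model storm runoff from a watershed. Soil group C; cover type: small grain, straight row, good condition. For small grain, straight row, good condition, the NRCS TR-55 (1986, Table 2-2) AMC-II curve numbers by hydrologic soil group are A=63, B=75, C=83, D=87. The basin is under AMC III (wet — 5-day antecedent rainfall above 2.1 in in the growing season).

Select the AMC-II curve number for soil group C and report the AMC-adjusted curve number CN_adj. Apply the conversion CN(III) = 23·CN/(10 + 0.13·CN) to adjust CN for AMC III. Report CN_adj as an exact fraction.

CN_adj = 190900/2079 ≈ 91.823

NRCS table: small grain, straight row, good condition, soil group C → CN(II) = 83
Wet (AMC III): CN(III) = 23·83/(10 + 0.13·83) = 1909/(2079/100) = 190900/2079 ≈ 91.823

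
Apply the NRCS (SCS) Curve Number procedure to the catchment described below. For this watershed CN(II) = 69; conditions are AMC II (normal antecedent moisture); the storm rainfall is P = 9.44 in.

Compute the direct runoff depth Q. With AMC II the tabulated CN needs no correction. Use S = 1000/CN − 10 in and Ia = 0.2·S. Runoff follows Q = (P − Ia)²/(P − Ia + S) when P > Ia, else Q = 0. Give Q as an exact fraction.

AMC II — tabulated CN = 69 applies directly.
Retention S: 1000/CN − 10 with CN=69.000 → S = 310/69 ≈ 4.493 in
Ia = 0.2·(310/69) = 62/69 in ≈ 0.899 in
P − Ia = 9.440 − 0.899 = 14734/1725 ≈ 8.541 in (> 0, runoff occurs)
Q = (14734/1725)²/((14734/1725) + 310/69) = (217090756/2975625)/(22484/1725) = 54272689/9696225 in ≈ 5.597 in

Q = 54272689/9696225 in ≈ 5.597 in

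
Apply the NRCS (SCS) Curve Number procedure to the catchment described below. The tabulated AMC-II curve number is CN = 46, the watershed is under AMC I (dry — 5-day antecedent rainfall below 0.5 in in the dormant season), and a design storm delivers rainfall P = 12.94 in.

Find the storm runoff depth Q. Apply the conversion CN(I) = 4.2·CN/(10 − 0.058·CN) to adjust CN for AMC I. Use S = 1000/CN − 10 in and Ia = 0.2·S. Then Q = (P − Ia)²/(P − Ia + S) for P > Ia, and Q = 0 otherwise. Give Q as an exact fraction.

Q = 3500733889/2287544350 in ≈ 1.530 in

Adjust CN=46 to AMC I: 4.2·46/(10 − 0.058·46) → (966/5) ÷ (1833/250) = 16100/611 ≈ 26.350
Retention S: 1000/CN − 10 with CN=26.350 → S = 4500/161 ≈ 27.950 in
Ia = 0.2·(4500/161) = 900/161 in ≈ 5.590 in
Excess rainfall: 12.940 − 5.590 = 7.350 in; P > Ia so Q > 0
Q = (59167/8050)²/((59167/8050) + 4500/161) = (3500733889/64802500)/(284167/8050) = 3500733889/2287544350 in ≈ 1.530 in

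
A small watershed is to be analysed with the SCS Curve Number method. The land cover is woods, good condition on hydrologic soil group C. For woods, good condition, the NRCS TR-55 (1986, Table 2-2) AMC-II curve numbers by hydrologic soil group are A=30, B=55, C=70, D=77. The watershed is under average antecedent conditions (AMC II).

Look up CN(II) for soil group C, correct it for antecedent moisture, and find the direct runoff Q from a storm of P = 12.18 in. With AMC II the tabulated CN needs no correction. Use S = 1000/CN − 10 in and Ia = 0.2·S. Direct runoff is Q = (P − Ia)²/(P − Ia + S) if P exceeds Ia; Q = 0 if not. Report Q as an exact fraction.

Q = 1745041/212450 in ≈ 8.214 in

NRCS table: woods, good condition, soil group C → CN(II) = 70
CN(II) = 70; AMC II needs no correction.
Retention S: 1000/CN − 10 with CN=70.000 → S = 30/7 ≈ 4.286 in
Ia = 0.2S: 0.2·4.286 = 0.857 in (exactly 6/7)
Since P=12.180 > Ia=0.857: effective rainfall P−Ia = 3963/350 in
Runoff Q = (P−Ia)²/(P−Ia+S) = (11.323)²/(11.323+4.286) = 1745041/212450 ≈ 8.214 in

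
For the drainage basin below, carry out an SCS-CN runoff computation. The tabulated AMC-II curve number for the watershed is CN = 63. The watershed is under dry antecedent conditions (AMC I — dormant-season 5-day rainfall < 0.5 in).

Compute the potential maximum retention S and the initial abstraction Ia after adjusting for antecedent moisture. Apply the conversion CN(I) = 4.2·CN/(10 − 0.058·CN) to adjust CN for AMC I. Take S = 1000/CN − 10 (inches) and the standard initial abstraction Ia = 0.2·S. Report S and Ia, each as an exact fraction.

Adjust CN=63 to AMC I: 4.2·63/(10 − 0.058·63) → (1323/5) ÷ (3173/500) = 132300/3173 ≈ 41.696
S = 1000/(132300/3173) − 10 = 18500/1323 in ≈ 13.983 in
Initial abstraction Ia = S/5 = (18500/1323)/5 = 3700/1323 ≈ 2.797 in

S = 18500/1323 in ≈ 13.983 in; Ia = 3700/1323 in ≈ 2.797 in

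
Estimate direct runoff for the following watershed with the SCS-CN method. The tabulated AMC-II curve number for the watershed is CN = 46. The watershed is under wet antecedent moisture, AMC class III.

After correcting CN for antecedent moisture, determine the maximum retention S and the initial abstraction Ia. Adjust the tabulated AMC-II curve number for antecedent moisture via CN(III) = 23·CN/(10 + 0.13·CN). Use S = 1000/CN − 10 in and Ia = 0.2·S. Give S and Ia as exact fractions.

Adjust CN=46 to AMC III: 23·46/(10 + 0.13·46) → 1058 ÷ (799/50) = 52900/799 ≈ 66.208
Retention S: 1000/CN − 10 with CN=66.208 → S = 2700/529 ≈ 5.104 in
Ia = 0.2·(2700/529) = 540/529 in ≈ 1.021 in

S = 2700/529 in ≈ 5.104 in; Ia = 540/529 in ≈ 1.021 in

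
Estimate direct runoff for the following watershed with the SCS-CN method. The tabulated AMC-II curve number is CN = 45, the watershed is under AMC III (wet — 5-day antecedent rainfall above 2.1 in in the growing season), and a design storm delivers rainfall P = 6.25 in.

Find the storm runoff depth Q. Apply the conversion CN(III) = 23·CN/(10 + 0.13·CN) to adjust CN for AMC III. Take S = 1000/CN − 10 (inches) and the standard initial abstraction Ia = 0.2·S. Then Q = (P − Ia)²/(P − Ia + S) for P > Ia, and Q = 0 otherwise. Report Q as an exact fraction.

Wet (AMC III): CN(III) = 23·45/(10 + 0.13·45) = 1035/(317/20) = 20700/317 ≈ 65.300
Retention S: 1000/CN − 10 with CN=65.300 → S = 1100/207 ≈ 5.314 in
Ia = 0.2S: 0.2·5.314 = 1.063 in (exactly 220/207)
Since P=6.250 > Ia=1.063: effective rainfall P−Ia = 4295/828 in
Runoff Q = (P−Ia)²/(P−Ia+S) = (5.187)²/(5.187+5.314) = 3689405/1439892 ≈ 2.562 in

Q = 3689405/1439892 in ≈ 2.562 in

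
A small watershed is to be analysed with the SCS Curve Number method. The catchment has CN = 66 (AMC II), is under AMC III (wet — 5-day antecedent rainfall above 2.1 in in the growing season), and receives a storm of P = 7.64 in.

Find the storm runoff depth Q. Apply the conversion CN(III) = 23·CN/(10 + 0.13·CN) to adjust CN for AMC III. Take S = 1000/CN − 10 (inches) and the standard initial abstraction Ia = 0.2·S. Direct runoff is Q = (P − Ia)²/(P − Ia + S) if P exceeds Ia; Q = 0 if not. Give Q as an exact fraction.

CN(III) from CN(II)=66: (23·66)/(10 + 0.13·66) = 75900/929 ≈ 81.701
S = 1000/(75900/929) − 10 = 1700/759 in ≈ 2.240 in
Ia = 0.2S: 0.2·2.240 = 0.448 in (exactly 340/759)
Excess rainfall: 7.640 − 0.448 = 7.192 in; P > Ia so Q > 0
Q: (136469/18975)² ÷ (178969/18975) = 18623787961/3395936775 in (≈ 5.484 in)

Q = 18623787961/3395936775 in ≈ 5.484 in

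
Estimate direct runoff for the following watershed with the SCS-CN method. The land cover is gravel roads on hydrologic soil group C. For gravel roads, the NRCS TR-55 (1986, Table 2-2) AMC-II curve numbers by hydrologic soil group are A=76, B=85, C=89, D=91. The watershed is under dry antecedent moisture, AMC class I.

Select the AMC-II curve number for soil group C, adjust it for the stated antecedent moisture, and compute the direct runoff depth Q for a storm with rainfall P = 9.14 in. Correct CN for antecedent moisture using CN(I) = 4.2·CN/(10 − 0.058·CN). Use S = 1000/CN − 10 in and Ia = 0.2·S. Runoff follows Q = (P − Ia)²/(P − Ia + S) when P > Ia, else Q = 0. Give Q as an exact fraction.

Q = 638613551689/100377728850 in ≈ 6.362 in

NRCS table: gravel roads, soil group C → CN(II) = 89
CN(I) from CN(II)=89: (4.2·89)/(10 − 0.058·89) = 186900/2419 ≈ 77.263
Max retention: S = 1000/(186900/2419) − 10 = 5500/1869 in (≈ 2.943 in)
Ia = 0.2·(5500/1869) = 1100/1869 in ≈ 0.589 in
Excess rainfall: 9.140 − 0.589 = 8.551 in; P > Ia so Q > 0
Q: (799133/93450)² ÷ (1074133/93450) = 638613551689/100377728850 in (≈ 6.362 in)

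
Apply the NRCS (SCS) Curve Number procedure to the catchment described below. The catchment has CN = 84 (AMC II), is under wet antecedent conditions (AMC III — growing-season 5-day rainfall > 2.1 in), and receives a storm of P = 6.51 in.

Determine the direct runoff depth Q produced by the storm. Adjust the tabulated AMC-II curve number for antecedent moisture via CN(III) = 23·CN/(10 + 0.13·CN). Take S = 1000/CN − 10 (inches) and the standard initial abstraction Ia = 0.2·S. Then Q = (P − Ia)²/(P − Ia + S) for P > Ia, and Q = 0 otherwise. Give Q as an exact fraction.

CN(III) from CN(II)=84: (23·84)/(10 + 0.13·84) = 48300/523 ≈ 92.352
Max retention: S = 1000/(48300/523) − 10 = 400/483 in (≈ 0.828 in)
Initial abstraction Ia = S/5 = (400/483)/5 = 80/483 ≈ 0.166 in
Since P=6.510 > Ia=0.166: effective rainfall P−Ia = 306433/48300 in
Runoff Q = (P−Ia)²/(P−Ia+S) = (6.344)²/(6.344+0.828) = 93901183489/16732713900 ≈ 5.612 in

Q = 93901183489/16732713900 in ≈ 5.612 in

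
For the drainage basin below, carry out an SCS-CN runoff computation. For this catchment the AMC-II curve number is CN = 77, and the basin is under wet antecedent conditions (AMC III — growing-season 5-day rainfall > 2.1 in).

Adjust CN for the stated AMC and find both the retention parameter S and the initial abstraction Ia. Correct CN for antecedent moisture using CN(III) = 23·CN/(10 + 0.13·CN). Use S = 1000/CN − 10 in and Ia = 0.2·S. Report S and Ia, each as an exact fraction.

S = 100/77 in ≈ 1.299 in; Ia = 20/77 in ≈ 0.260 in

Wet (AMC III): CN(III) = 23·77/(10 + 0.13·77) = 1771/(2001/100) = 7700/87 ≈ 88.506
Max retention: S = 1000/(7700/87) − 10 = 100/77 in (≈ 1.299 in)
Initial abstraction Ia = S/5 = (100/77)/5 = 20/77 ≈ 0.260 in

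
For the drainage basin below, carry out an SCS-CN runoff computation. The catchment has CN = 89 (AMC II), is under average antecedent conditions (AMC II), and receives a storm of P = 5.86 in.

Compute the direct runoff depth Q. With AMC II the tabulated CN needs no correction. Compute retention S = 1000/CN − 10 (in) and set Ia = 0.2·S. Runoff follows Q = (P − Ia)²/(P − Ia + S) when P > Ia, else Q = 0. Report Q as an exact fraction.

Q = 623850529/135622650 in ≈ 4.600 in

CN(II) = 89; AMC II needs no correction.
Max retention: S = 1000/89 − 10 = 110/89 in (≈ 1.236 in)
Ia = 0.2S: 0.2·1.236 = 0.247 in (exactly 22/89)
P − Ia = 5.860 − 0.247 = 24977/4450 ≈ 5.613 in (> 0, runoff occurs)
Q = (24977/4450)²/((24977/4450) + 110/89) = (623850529/19802500)/(30477/4450) = 623850529/135622650 in ≈ 4.600 in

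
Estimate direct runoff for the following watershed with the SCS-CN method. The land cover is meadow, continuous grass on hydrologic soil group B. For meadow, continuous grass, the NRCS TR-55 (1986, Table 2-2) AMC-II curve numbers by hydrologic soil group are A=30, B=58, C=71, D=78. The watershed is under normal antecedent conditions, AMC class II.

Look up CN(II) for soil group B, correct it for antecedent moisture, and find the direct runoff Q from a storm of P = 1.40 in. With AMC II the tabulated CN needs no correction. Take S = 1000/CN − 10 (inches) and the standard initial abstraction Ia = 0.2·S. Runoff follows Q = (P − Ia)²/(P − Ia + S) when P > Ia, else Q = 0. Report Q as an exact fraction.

NRCS table: meadow, continuous grass, soil group B → CN(II) = 58
AMC II — tabulated CN = 58 applies directly.
S = 1000/58 − 10 = 210/29 in ≈ 7.241 in
Initial abstraction Ia = S/5 = (210/29)/5 = 42/29 ≈ 1.448 in
P = 1.400 ≤ Ia = 1.448 in: entire storm abstracted, Q = 0.

Q = 0 in ≈ 0.000 in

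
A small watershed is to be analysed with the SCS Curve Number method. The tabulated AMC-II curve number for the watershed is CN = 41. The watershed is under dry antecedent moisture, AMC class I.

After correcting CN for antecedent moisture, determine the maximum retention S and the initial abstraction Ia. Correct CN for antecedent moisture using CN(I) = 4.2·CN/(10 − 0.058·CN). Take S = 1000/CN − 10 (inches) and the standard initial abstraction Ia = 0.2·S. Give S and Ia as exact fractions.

S = 29500/861 in ≈ 34.262 in; Ia = 5900/861 in ≈ 6.852 in

Adjust CN=41 to AMC I: 4.2·41/(10 − 0.058·41) → (861/5) ÷ (3811/500) = 86100/3811 ≈ 22.592
Max retention: S = 1000/(86100/3811) − 10 = 29500/861 in (≈ 34.262 in)
Initial abstraction Ia = S/5 = (29500/861)/5 = 5900/861 ≈ 6.852 in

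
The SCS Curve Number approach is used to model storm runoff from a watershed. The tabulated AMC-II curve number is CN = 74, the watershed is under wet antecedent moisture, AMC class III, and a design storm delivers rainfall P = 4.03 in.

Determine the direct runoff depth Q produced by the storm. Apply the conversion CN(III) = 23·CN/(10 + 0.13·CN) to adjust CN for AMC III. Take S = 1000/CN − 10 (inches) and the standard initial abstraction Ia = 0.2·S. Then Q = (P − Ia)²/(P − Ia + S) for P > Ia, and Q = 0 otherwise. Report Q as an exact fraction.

Q = 7727631093/2925823100 in ≈ 2.641 in

Adjust CN=74 to AMC III: 23·74/(10 + 0.13·74) → 1702 ÷ (981/50) = 85100/981 ≈ 86.748
S = 1000/(85100/981) − 10 = 1300/851 in ≈ 1.528 in
Ia = 0.2·(1300/851) = 260/851 in ≈ 0.306 in
Since P=4.030 > Ia=0.306: effective rainfall P−Ia = 316953/85100 in
Q: (316953/85100)² ÷ (446953/85100) = 7727631093/2925823100 in (≈ 2.641 in)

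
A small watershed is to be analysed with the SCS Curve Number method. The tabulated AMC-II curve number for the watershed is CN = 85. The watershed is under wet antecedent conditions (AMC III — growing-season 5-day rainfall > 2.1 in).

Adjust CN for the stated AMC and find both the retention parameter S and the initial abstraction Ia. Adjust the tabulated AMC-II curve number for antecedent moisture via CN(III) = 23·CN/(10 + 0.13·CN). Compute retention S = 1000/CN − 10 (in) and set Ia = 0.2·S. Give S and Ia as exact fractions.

Wet (AMC III): CN(III) = 23·85/(10 + 0.13·85) = 1955/(421/20) = 39100/421 ≈ 92.874
Max retention: S = 1000/(39100/421) − 10 = 300/391 in (≈ 0.767 in)
Ia = 0.2S: 0.2·0.767 = 0.153 in (exactly 60/391)

S = 300/391 in ≈ 0.767 in; Ia = 60/391 in ≈ 0.153 in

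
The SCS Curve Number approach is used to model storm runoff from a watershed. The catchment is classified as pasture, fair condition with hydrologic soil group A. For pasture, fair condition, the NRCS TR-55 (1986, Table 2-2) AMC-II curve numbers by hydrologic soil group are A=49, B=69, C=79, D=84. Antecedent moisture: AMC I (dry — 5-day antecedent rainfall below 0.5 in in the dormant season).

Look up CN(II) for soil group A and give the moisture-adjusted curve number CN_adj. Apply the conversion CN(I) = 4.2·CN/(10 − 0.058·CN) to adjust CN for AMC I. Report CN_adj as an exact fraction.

CN_adj = 34300/1193 ≈ 28.751

NRCS table: pasture, fair condition, soil group A → CN(II) = 49
Adjust CN=49 to AMC I: 4.2·49/(10 − 0.058·49) → (1029/5) ÷ (3579/500) = 34300/1193 ≈ 28.751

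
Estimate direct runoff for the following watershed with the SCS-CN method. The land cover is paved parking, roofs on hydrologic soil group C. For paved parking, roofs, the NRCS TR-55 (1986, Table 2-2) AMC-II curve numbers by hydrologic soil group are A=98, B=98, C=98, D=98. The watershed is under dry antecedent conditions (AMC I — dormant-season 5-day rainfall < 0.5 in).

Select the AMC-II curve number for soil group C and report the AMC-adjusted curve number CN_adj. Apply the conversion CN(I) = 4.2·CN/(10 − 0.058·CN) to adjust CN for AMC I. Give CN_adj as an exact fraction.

NRCS table: paved parking, roofs, soil group C → CN(II) = 98
Adjust CN=98 to AMC I: 4.2·98/(10 − 0.058·98) → (2058/5) ÷ (1079/250) = 102900/1079 ≈ 95.366

CN_adj = 102900/1079 ≈ 95.366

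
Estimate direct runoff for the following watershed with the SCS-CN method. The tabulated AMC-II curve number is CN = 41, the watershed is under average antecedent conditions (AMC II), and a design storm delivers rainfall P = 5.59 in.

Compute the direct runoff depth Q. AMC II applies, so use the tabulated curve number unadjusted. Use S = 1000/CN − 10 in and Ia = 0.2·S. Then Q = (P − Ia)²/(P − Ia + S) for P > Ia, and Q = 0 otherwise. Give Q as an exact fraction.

Q = 123632161/287487900 in ≈ 0.430 in

Average conditions: CN = 41 (no AMC adjustment).
Retention S: 1000/CN − 10 with CN=41.000 → S = 590/41 ≈ 14.390 in
Ia = 0.2S: 0.2·14.390 = 2.878 in (exactly 118/41)
Since P=5.590 > Ia=2.878: effective rainfall P−Ia = 11119/4100 in
Runoff Q = (P−Ia)²/(P−Ia+S) = (2.712)²/(2.712+14.390) = 123632161/287487900 ≈ 0.430 in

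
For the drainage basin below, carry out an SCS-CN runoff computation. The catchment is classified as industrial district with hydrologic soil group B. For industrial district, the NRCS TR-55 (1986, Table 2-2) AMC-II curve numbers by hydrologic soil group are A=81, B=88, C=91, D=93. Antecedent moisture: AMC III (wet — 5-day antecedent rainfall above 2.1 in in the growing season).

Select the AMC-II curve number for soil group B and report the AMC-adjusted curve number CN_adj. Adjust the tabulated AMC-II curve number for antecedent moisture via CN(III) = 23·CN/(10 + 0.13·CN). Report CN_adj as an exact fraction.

NRCS table: industrial district, soil group B → CN(II) = 88
Wet (AMC III): CN(III) = 23·88/(10 + 0.13·88) = 2024/(536/25) = 6325/67 ≈ 94.403

CN_adj = 6325/67 ≈ 94.403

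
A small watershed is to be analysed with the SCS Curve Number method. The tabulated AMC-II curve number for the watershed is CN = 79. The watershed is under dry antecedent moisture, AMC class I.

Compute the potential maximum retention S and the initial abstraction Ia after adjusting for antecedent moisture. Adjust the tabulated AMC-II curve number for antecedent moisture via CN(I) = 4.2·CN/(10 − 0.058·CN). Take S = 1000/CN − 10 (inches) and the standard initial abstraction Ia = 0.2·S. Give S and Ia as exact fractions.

CN(I) from CN(II)=79: (4.2·79)/(10 − 0.058·79) = 7900/129 ≈ 61.240
S = 1000/(7900/129) − 10 = 500/79 in ≈ 6.329 in
Initial abstraction Ia = S/5 = (500/79)/5 = 100/79 ≈ 1.266 in

S = 500/79 in ≈ 6.329 in; Ia = 100/79 in ≈ 1.266 in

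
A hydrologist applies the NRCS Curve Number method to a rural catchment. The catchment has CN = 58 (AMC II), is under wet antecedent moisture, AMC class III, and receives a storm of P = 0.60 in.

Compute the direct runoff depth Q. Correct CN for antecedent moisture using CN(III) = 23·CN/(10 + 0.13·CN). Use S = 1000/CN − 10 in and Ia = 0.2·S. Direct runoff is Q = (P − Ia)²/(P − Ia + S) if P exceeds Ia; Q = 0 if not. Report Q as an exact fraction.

CN(III) from CN(II)=58: (23·58)/(10 + 0.13·58) = 66700/877 ≈ 76.055
Retention S: 1000/CN − 10 with CN=76.055 → S = 2100/667 ≈ 3.148 in
Initial abstraction Ia = S/5 = (2100/667)/5 = 420/667 ≈ 0.630 in
P = 0.600 ≤ Ia = 0.630 in: entire storm abstracted, Q = 0.

Q = 0 in ≈ 0.000 in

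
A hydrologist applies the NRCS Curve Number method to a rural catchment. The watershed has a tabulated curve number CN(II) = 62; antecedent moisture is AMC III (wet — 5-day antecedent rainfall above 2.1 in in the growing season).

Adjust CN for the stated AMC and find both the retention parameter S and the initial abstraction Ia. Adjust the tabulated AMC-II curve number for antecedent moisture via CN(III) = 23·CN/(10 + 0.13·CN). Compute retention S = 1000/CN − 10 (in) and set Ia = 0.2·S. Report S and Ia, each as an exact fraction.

Adjust CN=62 to AMC III: 23·62/(10 + 0.13·62) → 1426 ÷ (903/50) = 71300/903 ≈ 78.959
Retention S: 1000/CN − 10 with CN=78.959 → S = 1900/713 ≈ 2.665 in
Ia = 0.2S: 0.2·2.665 = 0.533 in (exactly 380/713)

S = 1900/713 in ≈ 2.665 in; Ia = 380/713 in ≈ 0.533 in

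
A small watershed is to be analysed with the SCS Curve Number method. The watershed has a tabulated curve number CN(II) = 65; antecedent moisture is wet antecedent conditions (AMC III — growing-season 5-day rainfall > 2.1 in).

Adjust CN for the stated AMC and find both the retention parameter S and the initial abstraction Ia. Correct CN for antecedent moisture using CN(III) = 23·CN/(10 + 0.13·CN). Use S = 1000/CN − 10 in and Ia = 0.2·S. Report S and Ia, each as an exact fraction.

Adjust CN=65 to AMC III: 23·65/(10 + 0.13·65) → 1495 ÷ (369/20) = 29900/369 ≈ 81.030
Retention S: 1000/CN − 10 with CN=81.030 → S = 700/299 ≈ 2.341 in
Ia = 0.2S: 0.2·2.341 = 0.468 in (exactly 140/299)

S = 700/299 in ≈ 2.341 in; Ia = 140/299 in ≈ 0.468 in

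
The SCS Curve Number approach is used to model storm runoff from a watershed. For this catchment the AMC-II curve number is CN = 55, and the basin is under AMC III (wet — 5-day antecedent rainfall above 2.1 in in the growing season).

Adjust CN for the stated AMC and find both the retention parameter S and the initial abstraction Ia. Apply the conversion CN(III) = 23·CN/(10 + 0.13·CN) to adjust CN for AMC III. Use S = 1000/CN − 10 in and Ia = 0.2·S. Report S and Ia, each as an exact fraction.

S = 900/253 in ≈ 3.557 in; Ia = 180/253 in ≈ 0.711 in

Adjust CN=55 to AMC III: 23·55/(10 + 0.13·55) → 1265 ÷ (343/20) = 25300/343 ≈ 73.761
Max retention: S = 1000/(25300/343) − 10 = 900/253 in (≈ 3.557 in)
Ia = 0.2S: 0.2·3.557 = 0.711 in (exactly 180/253)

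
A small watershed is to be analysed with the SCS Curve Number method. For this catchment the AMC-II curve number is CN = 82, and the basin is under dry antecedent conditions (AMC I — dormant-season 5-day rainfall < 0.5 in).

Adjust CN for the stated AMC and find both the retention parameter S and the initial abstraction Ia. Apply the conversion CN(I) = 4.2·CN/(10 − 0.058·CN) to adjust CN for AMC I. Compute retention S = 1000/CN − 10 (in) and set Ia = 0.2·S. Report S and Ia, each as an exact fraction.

Adjust CN=82 to AMC I: 4.2·82/(10 − 0.058·82) → (1722/5) ÷ (1311/250) = 28700/437 ≈ 65.675
S = 1000/(28700/437) − 10 = 1500/287 in ≈ 5.226 in
Initial abstraction Ia = S/5 = (1500/287)/5 = 300/287 ≈ 1.045 in

S = 1500/287 in ≈ 5.226 in; Ia = 300/287 in ≈ 1.045 in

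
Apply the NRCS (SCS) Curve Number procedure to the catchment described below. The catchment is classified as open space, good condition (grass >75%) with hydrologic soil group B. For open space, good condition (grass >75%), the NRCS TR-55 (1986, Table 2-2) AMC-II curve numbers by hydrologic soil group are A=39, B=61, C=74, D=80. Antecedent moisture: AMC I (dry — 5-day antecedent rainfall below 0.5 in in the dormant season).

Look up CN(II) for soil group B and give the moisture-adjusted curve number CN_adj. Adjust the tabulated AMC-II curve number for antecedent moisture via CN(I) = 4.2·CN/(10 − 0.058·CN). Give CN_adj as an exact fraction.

CN_adj = 42700/1077 ≈ 39.647

NRCS table: open space, good condition (grass >75%), soil group B → CN(II) = 61
Adjust CN=61 to AMC I: 4.2·61/(10 − 0.058·61) → (1281/5) ÷ (3231/500) = 42700/1077 ≈ 39.647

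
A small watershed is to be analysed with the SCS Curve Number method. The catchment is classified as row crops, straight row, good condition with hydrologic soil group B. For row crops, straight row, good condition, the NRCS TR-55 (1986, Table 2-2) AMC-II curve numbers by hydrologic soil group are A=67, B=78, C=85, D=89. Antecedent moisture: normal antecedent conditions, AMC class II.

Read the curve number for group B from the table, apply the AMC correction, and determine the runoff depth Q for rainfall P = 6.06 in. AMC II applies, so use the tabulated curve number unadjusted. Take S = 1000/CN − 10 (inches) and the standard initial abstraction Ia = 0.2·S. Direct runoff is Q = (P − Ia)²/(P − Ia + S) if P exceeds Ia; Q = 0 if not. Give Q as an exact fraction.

NRCS table: row crops, straight row, good condition, soil group B → CN(II) = 78
Average conditions: CN = 78 (no AMC adjustment).
S = 1000/78 − 10 = 110/39 in ≈ 2.821 in
Initial abstraction Ia = S/5 = (110/39)/5 = 22/39 ≈ 0.564 in
P − Ia = 6.060 − 0.564 = 10717/1950 ≈ 5.496 in (> 0, runoff occurs)
Q: (10717/1950)² ÷ (16217/1950) = 114854089/31623150 in (≈ 3.632 in)

Q = 114854089/31623150 in ≈ 3.632 in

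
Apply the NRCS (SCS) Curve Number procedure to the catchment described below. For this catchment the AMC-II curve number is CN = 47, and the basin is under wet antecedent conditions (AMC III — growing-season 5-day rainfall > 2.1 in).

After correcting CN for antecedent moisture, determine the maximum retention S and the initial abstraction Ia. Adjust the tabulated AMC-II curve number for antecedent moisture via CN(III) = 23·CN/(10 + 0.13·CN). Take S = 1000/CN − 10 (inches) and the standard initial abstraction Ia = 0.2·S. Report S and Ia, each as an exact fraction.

CN(III) from CN(II)=47: (23·47)/(10 + 0.13·47) = 108100/1611 ≈ 67.101
Max retention: S = 1000/(108100/1611) − 10 = 5300/1081 in (≈ 4.903 in)
Initial abstraction Ia = S/5 = (5300/1081)/5 = 1060/1081 ≈ 0.981 in

S = 5300/1081 in ≈ 4.903 in; Ia = 1060/1081 in ≈ 0.981 in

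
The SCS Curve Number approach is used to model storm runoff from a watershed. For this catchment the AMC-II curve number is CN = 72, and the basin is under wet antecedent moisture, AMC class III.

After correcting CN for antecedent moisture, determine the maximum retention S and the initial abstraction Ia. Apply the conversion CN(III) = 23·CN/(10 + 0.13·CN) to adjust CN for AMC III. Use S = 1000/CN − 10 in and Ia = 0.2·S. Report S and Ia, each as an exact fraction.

S = 350/207 in ≈ 1.691 in; Ia = 70/207 in ≈ 0.338 in

CN(III) from CN(II)=72: (23·72)/(10 + 0.13·72) = 10350/121 ≈ 85.537
Max retention: S = 1000/(10350/121) − 10 = 350/207 in (≈ 1.691 in)
Ia = 0.2S: 0.2·1.691 = 0.338 in (exactly 70/207)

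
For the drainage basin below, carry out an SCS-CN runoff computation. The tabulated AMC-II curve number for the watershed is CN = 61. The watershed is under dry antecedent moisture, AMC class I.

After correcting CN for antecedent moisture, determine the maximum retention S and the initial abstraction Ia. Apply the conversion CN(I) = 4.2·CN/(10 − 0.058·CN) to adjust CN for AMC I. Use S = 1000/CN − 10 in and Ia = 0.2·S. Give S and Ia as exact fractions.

S = 6500/427 in ≈ 15.222 in; Ia = 1300/427 in ≈ 3.044 in

Adjust CN=61 to AMC I: 4.2·61/(10 − 0.058·61) → (1281/5) ÷ (3231/500) = 42700/1077 ≈ 39.647
S = 1000/(42700/1077) − 10 = 6500/427 in ≈ 15.222 in
Ia = 0.2S: 0.2·15.222 = 3.044 in (exactly 1300/427)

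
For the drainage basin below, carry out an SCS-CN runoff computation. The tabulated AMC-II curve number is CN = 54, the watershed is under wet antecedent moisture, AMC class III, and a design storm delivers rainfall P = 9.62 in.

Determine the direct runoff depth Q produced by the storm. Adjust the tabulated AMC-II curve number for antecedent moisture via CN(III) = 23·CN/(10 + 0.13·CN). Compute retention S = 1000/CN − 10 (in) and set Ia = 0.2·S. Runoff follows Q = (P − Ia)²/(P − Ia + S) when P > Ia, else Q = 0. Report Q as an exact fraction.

Q = 143688169/22932450 in ≈ 6.266 in

Wet (AMC III): CN(III) = 23·54/(10 + 0.13·54) = 1242/(851/50) = 2700/37 ≈ 72.973
Max retention: S = 1000/(2700/37) − 10 = 100/27 in (≈ 3.704 in)
Initial abstraction Ia = S/5 = (100/27)/5 = 20/27 ≈ 0.741 in
P − Ia = 9.620 − 0.741 = 11987/1350 ≈ 8.879 in (> 0, runoff occurs)
Q: (11987/1350)² ÷ (16987/1350) = 143688169/22932450 in (≈ 6.266 in)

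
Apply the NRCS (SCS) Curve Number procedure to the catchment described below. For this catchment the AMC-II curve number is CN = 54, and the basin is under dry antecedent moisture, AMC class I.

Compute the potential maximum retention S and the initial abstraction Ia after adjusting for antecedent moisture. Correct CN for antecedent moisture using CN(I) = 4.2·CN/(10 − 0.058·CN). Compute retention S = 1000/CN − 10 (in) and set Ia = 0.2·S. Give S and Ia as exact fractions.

Dry (AMC I): CN(I) = 4.2·54/(10 − 0.058·54) = (1134/5)/(1717/250) = 56700/1717 ≈ 33.023
S = 1000/(56700/1717) − 10 = 11500/567 in ≈ 20.282 in
Ia = 0.2S: 0.2·20.282 = 4.056 in (exactly 2300/567)

S = 11500/567 in ≈ 20.282 in; Ia = 2300/567 in ≈ 4.056 in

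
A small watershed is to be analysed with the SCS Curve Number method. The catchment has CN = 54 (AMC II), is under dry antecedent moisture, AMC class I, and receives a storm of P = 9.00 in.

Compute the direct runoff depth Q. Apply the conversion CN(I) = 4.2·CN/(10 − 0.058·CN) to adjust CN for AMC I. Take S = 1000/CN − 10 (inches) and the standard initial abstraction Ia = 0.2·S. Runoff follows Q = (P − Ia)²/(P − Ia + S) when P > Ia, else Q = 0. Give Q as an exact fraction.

Q = 7856809/8109801 in ≈ 0.969 in

CN(I) from CN(II)=54: (4.2·54)/(10 − 0.058·54) = 56700/1717 ≈ 33.023
Max retention: S = 1000/(56700/1717) − 10 = 11500/567 in (≈ 20.282 in)
Ia = 0.2S: 0.2·20.282 = 4.056 in (exactly 2300/567)
Excess rainfall: 9.000 − 4.056 = 4.944 in; P > Ia so Q > 0
Q = (2803/567)²/((2803/567) + 11500/567) = (7856809/321489)/(14303/567) = 7856809/8109801 in ≈ 0.969 in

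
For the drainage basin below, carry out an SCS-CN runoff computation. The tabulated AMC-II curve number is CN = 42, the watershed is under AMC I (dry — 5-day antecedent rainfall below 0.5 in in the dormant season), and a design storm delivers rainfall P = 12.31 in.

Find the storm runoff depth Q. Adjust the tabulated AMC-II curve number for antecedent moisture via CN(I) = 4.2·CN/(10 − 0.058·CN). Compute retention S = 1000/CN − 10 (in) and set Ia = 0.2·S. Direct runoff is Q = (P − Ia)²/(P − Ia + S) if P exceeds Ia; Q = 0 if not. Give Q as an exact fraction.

CN(I) from CN(II)=42: (4.2·42)/(10 − 0.058·42) = 44100/1891 ≈ 23.321
Retention S: 1000/CN − 10 with CN=23.321 → S = 14500/441 ≈ 32.880 in
Ia = 0.2S: 0.2·32.880 = 6.576 in (exactly 2900/441)
P − Ia = 12.310 − 6.576 = 252871/44100 ≈ 5.734 in (> 0, runoff occurs)
Runoff Q = (P−Ia)²/(P−Ia+S) = (5.734)²/(5.734+32.880) = 63943742641/75096611100 ≈ 0.851 in

Q = 63943742641/75096611100 in ≈ 0.851 in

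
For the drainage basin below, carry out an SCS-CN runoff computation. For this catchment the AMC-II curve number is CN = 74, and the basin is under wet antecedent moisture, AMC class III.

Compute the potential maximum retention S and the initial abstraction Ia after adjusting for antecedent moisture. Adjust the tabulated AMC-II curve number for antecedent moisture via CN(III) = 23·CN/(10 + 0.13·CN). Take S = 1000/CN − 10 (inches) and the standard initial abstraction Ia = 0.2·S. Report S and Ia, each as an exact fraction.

CN(III) from CN(II)=74: (23·74)/(10 + 0.13·74) = 85100/981 ≈ 86.748
Retention S: 1000/CN − 10 with CN=86.748 → S = 1300/851 ≈ 1.528 in
Ia = 0.2S: 0.2·1.528 = 0.306 in (exactly 260/851)

S = 1300/851 in ≈ 1.528 in; Ia = 260/851 in ≈ 0.306 in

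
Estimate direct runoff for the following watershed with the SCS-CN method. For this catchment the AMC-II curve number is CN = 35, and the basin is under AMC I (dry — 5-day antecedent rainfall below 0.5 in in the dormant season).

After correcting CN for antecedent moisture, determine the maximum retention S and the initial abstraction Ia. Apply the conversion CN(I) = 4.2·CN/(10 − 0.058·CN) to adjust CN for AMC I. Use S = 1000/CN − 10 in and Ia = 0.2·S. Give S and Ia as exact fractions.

S = 6500/147 in ≈ 44.218 in; Ia = 1300/147 in ≈ 8.844 in

Dry (AMC I): CN(I) = 4.2·35/(10 − 0.058·35) = 147/(797/100) = 14700/797 ≈ 18.444
S = 1000/(14700/797) − 10 = 6500/147 in ≈ 44.218 in
Ia = 0.2S: 0.2·44.218 = 8.844 in (exactly 1300/147)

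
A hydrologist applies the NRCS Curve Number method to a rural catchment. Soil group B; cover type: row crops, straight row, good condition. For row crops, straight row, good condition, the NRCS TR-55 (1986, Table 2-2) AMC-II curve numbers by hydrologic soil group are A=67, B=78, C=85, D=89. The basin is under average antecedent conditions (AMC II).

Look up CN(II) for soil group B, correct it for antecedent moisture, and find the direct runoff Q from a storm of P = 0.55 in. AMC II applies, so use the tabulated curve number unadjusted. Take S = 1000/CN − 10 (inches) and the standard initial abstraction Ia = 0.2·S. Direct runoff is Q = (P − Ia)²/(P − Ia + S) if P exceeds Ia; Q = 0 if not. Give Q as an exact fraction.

Q = 0 in ≈ 0.000 in

NRCS table: row crops, straight row, good condition, soil group B → CN(II) = 78
CN(II) = 78; AMC II needs no correction.
Retention S: 1000/CN − 10 with CN=78.000 → S = 110/39 ≈ 2.821 in
Initial abstraction Ia = S/5 = (110/39)/5 = 22/39 ≈ 0.564 in
P = 0.550 ≤ Ia = 0.564 in: entire storm abstracted, Q = 0.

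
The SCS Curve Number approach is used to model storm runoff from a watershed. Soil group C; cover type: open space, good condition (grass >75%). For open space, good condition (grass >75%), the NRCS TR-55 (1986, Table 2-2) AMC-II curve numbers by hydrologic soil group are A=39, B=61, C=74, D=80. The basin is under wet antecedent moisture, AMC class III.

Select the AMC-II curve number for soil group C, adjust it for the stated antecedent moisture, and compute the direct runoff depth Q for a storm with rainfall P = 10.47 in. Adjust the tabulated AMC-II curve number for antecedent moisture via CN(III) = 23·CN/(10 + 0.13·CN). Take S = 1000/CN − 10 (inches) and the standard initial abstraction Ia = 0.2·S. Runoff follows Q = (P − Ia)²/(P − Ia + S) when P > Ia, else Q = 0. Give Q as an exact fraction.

Q = 748219810009/84674244700 in ≈ 8.836 in

NRCS table: open space, good condition (grass >75%), soil group C → CN(II) = 74
Wet (AMC III): CN(III) = 23·74/(10 + 0.13·74) = 1702/(981/50) = 85100/981 ≈ 86.748
S = 1000/(85100/981) − 10 = 1300/851 in ≈ 1.528 in
Initial abstraction Ia = S/5 = (1300/851)/5 = 260/851 ≈ 0.306 in
Since P=10.470 > Ia=0.306: effective rainfall P−Ia = 864997/85100 in
Runoff Q = (P−Ia)²/(P−Ia+S) = (10.164)²/(10.164+1.528) = 748219810009/84674244700 ≈ 8.836 in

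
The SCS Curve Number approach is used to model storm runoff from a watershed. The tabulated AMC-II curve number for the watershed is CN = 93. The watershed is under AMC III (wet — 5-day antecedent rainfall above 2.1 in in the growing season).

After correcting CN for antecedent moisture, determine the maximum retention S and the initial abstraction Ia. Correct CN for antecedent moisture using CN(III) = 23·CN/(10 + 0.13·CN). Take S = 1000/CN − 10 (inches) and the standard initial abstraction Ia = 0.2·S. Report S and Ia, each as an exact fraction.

S = 700/2139 in ≈ 0.327 in; Ia = 140/2139 in ≈ 0.065 in

CN(III) from CN(II)=93: (23·93)/(10 + 0.13·93) = 213900/2209 ≈ 96.831
Retention S: 1000/CN − 10 with CN=96.831 → S = 700/2139 ≈ 0.327 in
Ia = 0.2·(700/2139) = 140/2139 in ≈ 0.065 in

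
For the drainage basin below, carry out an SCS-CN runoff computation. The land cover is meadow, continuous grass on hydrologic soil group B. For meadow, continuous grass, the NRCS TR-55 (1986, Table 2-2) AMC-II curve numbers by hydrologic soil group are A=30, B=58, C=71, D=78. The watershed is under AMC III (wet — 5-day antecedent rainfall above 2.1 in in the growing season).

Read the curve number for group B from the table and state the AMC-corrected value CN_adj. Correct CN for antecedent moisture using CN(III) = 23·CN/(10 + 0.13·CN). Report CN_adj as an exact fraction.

CN_adj = 66700/877 ≈ 76.055

NRCS table: meadow, continuous grass, soil group B → CN(II) = 58
CN(III) from CN(II)=58: (23·58)/(10 + 0.13·58) = 66700/877 ≈ 76.055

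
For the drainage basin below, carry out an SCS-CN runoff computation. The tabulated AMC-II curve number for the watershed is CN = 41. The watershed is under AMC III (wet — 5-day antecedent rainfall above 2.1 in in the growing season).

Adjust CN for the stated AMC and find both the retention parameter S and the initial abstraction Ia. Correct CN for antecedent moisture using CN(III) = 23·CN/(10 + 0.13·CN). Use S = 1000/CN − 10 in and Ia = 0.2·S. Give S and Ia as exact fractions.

S = 5900/943 in ≈ 6.257 in; Ia = 1180/943 in ≈ 1.251 in

Wet (AMC III): CN(III) = 23·41/(10 + 0.13·41) = 943/(1533/100) = 94300/1533 ≈ 61.513
Retention S: 1000/CN − 10 with CN=61.513 → S = 5900/943 ≈ 6.257 in
Ia = 0.2·(5900/943) = 1180/943 in ≈ 1.251 in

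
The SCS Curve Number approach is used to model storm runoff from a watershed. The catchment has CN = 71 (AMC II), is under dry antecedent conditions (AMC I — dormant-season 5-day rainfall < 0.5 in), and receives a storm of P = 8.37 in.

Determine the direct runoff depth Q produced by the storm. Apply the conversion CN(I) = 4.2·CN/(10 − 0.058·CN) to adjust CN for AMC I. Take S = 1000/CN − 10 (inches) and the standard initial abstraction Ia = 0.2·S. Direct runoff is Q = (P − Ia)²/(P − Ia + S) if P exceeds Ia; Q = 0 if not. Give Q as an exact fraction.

Dry (AMC I): CN(I) = 4.2·71/(10 − 0.058·71) = (1491/5)/(2941/500) = 149100/2941 ≈ 50.697
Retention S: 1000/CN − 10 with CN=50.697 → S = 14500/1491 ≈ 9.725 in
Ia = 0.2S: 0.2·9.725 = 1.945 in (exactly 2900/1491)
Excess rainfall: 8.370 − 1.945 = 6.425 in; P > Ia so Q > 0
Runoff Q = (P−Ia)²/(P−Ia+S) = (6.425)²/(6.425+9.725) = 917700773089/359027879700 ≈ 2.556 in

Q = 917700773089/359027879700 in ≈ 2.556 in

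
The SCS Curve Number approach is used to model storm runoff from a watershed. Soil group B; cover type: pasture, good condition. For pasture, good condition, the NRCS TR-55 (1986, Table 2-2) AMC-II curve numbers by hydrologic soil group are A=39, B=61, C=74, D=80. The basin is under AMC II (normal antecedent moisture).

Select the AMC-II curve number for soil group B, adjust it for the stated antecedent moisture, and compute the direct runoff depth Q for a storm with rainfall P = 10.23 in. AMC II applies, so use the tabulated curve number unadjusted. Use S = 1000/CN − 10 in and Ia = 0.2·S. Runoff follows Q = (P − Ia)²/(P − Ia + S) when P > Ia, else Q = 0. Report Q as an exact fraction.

NRCS table: pasture, good condition, soil group B → CN(II) = 61
CN(II) = 61; AMC II needs no correction.
Max retention: S = 1000/61 − 10 = 390/61 in (≈ 6.393 in)
Ia = 0.2S: 0.2·6.393 = 1.279 in (exactly 78/61)
Excess rainfall: 10.230 − 1.279 = 8.951 in; P > Ia so Q > 0
Q = (54603/6100)²/((54603/6100) + 390/61) = (2981487609/37210000)/(93603/6100) = 993829203/190326100 in ≈ 5.222 in

Q = 993829203/190326100 in ≈ 5.222 in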